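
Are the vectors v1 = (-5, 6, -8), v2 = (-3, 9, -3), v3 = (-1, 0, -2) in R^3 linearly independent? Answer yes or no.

no

Form the matrix with these vectors as rows and row reduce.
R2 ← R2 − (3/5)·R1: [0, 27/5, 9/5]
R3 ← R3 − (1/5)·R1: [0, -6/5, -2/5]
R3 ← R3 + (2/9)·R2: [0, 0, 0]
2 nonzero rows, so the 3 vectors span a space of dimension 2.
Since 2 < 3, the vectors are linearly dependent.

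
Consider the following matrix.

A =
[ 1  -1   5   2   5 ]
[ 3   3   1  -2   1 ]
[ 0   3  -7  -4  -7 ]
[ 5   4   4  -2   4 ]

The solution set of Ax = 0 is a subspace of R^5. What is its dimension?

Row reduce to echelon form.
R2 ← R2 − (3)·R1: [0, 6, -14, -8, -14]
R4 ← R4 − (5)·R1: [0, 9, -21, -12, -21]
R3 ← R3 − (1/2)·R2: [0, 0, 0, 0, 0]
R4 ← R4 − (3/2)·R2: [0, 0, 0, 0, 0]
2 nonzero rows, so rank(A) = 2.
A has 5 columns; by rank–nullity, nullity = 5 − 2 = 3.

3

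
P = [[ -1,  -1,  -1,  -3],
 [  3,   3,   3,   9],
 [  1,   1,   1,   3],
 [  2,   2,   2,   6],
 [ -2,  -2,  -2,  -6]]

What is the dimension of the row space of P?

1

Row reduce to echelon form.
R2 ← R2 + (3)·R1: [0, 0, 0, 0]
R3 ← R3 + R1: [0, 0, 0, 0]
R4 ← R4 + (2)·R1: [0, 0, 0, 0]
R5 ← R5 − (2)·R1: [0, 0, 0, 0]
Echelon form has 1 nonzero row, so rank(P) = 1.
The row space has dimension equal to the rank: 1.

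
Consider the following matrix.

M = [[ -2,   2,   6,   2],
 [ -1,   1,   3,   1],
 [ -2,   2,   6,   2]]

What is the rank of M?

1

Row reduce to echelon form.
R2 ← R2 − (1/2)·R1: [0, 0, 0, 0]
R3 ← R3 − R1: [0, 0, 0, 0]
Echelon form has 1 nonzero row, so rank(M) = 1.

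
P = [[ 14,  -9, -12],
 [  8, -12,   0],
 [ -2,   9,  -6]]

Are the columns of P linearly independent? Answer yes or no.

no

Row reduce P to echelon form.
R2 ← R2 − (4/7)·R1: [0, -48/7, 48/7]
R3 ← R3 + (1/7)·R1: [0, 54/7, -54/7]
R3 ← R3 + (9/8)·R2: [0, 0, 0]
2 pivots among 3 columns.
Only 2 < 3 pivot columns, so the columns are linearly dependent.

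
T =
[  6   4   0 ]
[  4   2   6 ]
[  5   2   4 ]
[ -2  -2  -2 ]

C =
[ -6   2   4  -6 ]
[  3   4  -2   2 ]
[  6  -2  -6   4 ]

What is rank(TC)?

3

First compute TC:
[[-24,  28,  16, -28],
 [ 18,   4, -24,   4],
 [  0,  10,  -8, -10],
 [ -6,  -8,   8,   0]]
Now row reduce the product.
R2 ← R2 + (3/4)·R1: [0, 25, -12, -17]
R4 ← R4 − (1/4)·R1: [0, -15, 4, 7]
R3 ← R3 − (2/5)·R2: [0, 0, -16/5, -16/5]
R4 ← R4 + (3/5)·R2: [0, 0, -16/5, -16/5]
R4 ← R4 − R3: [0, 0, 0, 0]
3 nonzero rows, so rank(TC) = 3.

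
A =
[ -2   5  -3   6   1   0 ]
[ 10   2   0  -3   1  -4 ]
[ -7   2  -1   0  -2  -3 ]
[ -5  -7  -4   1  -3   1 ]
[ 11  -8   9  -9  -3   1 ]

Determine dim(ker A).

1

Row reduce to echelon form.
R2 ← R2 + (5)·R1: [0, 27, -15, 27, 6, -4]
R3 ← R3 − (7/2)·R1: [0, -31/2, 19/2, -21, -11/2, -3]
R4 ← R4 − (5/2)·R1: [0, -39/2, 7/2, -14, -11/2, 1]
R5 ← R5 + (11/2)·R1: [0, 39/2, -15/2, 24, 5/2, 1]
R3 ← R3 + (31/54)·R2: [0, 0, 8/9, -11/2, -37/18, -143/27]
R4 ← R4 + (13/18)·R2: [0, 0, -22/3, 11/2, -7/6, -17/9]
R5 ← R5 − (13/18)·R2: [0, 0, 10/3, 9/2, -11/6, 35/9]
R4 ← R4 + (33/4)·R3: [0, 0, 0, -319/8, -145/8, -547/12]
R5 ← R5 − (15/4)·R3: [0, 0, 0, 201/8, 47/8, 95/4]
R5 ← R5 + (201/319)·R4: [0, 0, 0, 0, -61/11, -1586/319]
5 nonzero rows, so rank(A) = 5.
A has 6 columns; by rank–nullity, nullity = 6 − 5 = 1.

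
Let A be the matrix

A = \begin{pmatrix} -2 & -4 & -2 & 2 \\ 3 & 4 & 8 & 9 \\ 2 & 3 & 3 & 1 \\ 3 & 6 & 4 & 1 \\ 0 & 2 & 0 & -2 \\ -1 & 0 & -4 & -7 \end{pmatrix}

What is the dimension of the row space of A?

4

Row reduce to echelon form.
R2 ← R2 + (3/2)·R1: [0, -2, 5, 12]
R3 ← R3 + R1: [0, -1, 1, 3]
R4 ← R4 + (3/2)·R1: [0, 0, 1, 4]
R6 ← R6 − (1/2)·R1: [0, 2, -3, -8]
R3 ← R3 − (1/2)·R2: [0, 0, -3/2, -3]
R5 ← R5 + R2: [0, 0, 5, 10]
R6 ← R6 + R2: [0, 0, 2, 4]
R4 ← R4 + (2/3)·R3: [0, 0, 0, 2]
R5 ← R5 + (10/3)·R3: [0, 0, 0, 0]
R6 ← R6 + (4/3)·R3: [0, 0, 0, 0]
Echelon form has 4 nonzero rows, so rank(A) = 4.
The row space has dimension equal to the rank: 4.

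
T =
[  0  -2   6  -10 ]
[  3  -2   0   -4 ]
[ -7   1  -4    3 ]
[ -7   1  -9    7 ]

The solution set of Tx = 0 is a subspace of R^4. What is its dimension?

Row reduce to echelon form.
Swap R1 ↔ R2
R3 ← R3 + (7/3)·R1: [0, -11/3, -4, -19/3]
R4 ← R4 + (7/3)·R1: [0, -11/3, -9, -7/3]
R3 ← R3 − (11/6)·R2: [0, 0, -15, 12]
R4 ← R4 − (11/6)·R2: [0, 0, -20, 16]
R4 ← R4 − (4/3)·R3: [0, 0, 0, 0]
3 nonzero rows, so rank(T) = 3.
T has 4 columns; by rank–nullity, nullity = 4 − 3 = 1.

1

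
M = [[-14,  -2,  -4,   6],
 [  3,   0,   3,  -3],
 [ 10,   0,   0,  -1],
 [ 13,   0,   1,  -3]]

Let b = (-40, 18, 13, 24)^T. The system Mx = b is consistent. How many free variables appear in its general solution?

Row reduce the augmented matrix [M | b].
R2 ← R2 + (3/14)·R1: [0, -3/7, 15/7, -12/7, 66/7]
R3 ← R3 + (5/7)·R1: [0, -10/7, -20/7, 23/7, -109/7]
R4 ← R4 + (13/14)·R1: [0, -13/7, -19/7, 18/7, -92/7]
R3 ← R3 − (10/3)·R2: [0, 0, -10, 9, -47]
R4 ← R4 − (13/3)·R2: [0, 0, -12, 10, -54]
R4 ← R4 − (6/5)·R3: [0, 0, 0, -4/5, 12/5]
The echelon form has 4 nonzero rows, and every pivot lies in the first 4 columns, so rank(M) = rank([M|b]) = 4.
The system is consistent.
Free variables = (unknowns) − (rank) = 4 − 4 = 0.

0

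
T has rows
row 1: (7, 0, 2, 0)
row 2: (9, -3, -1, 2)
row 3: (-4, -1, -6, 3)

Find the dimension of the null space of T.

Row reduce to echelon form.
R2 ← R2 − (9/7)·R1: [0, -3, -25/7, 2]
R3 ← R3 + (4/7)·R1: [0, -1, -34/7, 3]
R3 ← R3 − (1/3)·R2: [0, 0, -11/3, 7/3]
3 nonzero rows, so rank(T) = 3.
T has 4 columns; by rank–nullity, nullity = 4 − 3 = 1.

1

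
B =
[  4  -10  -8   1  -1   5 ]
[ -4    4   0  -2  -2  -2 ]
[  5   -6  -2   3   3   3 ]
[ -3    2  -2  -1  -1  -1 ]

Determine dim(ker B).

3

Row reduce to echelon form.
R2 ← R2 + R1: [0, -6, -8, -1, -3, 3]
R3 ← R3 − (5/4)·R1: [0, 13/2, 8, 7/4, 17/4, -13/4]
R4 ← R4 + (3/4)·R1: [0, -11/2, -8, -1/4, -7/4, 11/4]
R3 ← R3 + (13/12)·R2: [0, 0, -2/3, 2/3, 1, 0]
R4 ← R4 − (11/12)·R2: [0, 0, -2/3, 2/3, 1, 0]
R4 ← R4 − R3: [0, 0, 0, 0, 0, 0]
3 nonzero rows, so rank(B) = 3.
B has 6 columns; by rank–nullity, nullity = 6 − 3 = 3.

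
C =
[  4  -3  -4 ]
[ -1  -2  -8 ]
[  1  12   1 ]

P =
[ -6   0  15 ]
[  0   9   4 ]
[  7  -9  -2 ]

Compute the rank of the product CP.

3

First compute CP:
[[-52,   9,  56],
 [-50,  54,  -7],
 [  1,  99,  61]]
Now row reduce the product.
R2 ← R2 − (25/26)·R1: [0, 1179/26, -791/13]
R3 ← R3 + (1/52)·R1: [0, 5157/52, 807/13]
R3 ← R3 − (573/262)·R2: [0, 0, 51129/262]
3 nonzero rows, so rank(CP) = 3.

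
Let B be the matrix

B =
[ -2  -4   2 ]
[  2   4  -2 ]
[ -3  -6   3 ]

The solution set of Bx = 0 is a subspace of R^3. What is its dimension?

2

Row reduce to echelon form.
R2 ← R2 + R1: [0, 0, 0]
R3 ← R3 − (3/2)·R1: [0, 0, 0]
1 nonzero row, so rank(B) = 1.
B has 3 columns; by rank–nullity, nullity = 3 − 1 = 2.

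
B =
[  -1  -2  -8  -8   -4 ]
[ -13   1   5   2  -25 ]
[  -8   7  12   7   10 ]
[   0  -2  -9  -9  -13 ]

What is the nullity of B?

Row reduce to echelon form.
R2 ← R2 − (13)·R1: [0, 27, 109, 106, 27]
R3 ← R3 − (8)·R1: [0, 23, 76, 71, 42]
R3 ← R3 − (23/27)·R2: [0, 0, -455/27, -521/27, 19]
R4 ← R4 + (2/27)·R2: [0, 0, -25/27, -31/27, -11]
R4 ← R4 − (5/91)·R3: [0, 0, 0, -8/91, -1096/91]
4 nonzero rows, so rank(B) = 4.
B has 5 columns; by rank–nullity, nullity = 5 − 4 = 1.

1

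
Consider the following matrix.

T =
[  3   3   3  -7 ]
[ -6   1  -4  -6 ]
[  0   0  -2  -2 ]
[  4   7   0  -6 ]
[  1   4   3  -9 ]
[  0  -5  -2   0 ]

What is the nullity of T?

0

Row reduce to echelon form.
R2 ← R2 + (2)·R1: [0, 7, 2, -20]
R4 ← R4 − (4/3)·R1: [0, 3, -4, 10/3]
R5 ← R5 − (1/3)·R1: [0, 3, 2, -20/3]
R4 ← R4 − (3/7)·R2: [0, 0, -34/7, 250/21]
R5 ← R5 − (3/7)·R2: [0, 0, 8/7, 40/21]
R6 ← R6 + (5/7)·R2: [0, 0, -4/7, -100/7]
R4 ← R4 − (17/7)·R3: [0, 0, 0, 352/21]
R5 ← R5 + (4/7)·R3: [0, 0, 0, 16/21]
R6 ← R6 − (2/7)·R3: [0, 0, 0, -96/7]
R5 ← R5 − (1/22)·R4: [0, 0, 0, 0]
R6 ← R6 + (9/11)·R4: [0, 0, 0, 0]
4 nonzero rows, so rank(T) = 4.
T has 4 columns; by rank–nullity, nullity = 4 − 4 = 0.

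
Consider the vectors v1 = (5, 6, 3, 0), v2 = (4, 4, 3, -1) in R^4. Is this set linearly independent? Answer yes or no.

yes

Form the matrix with these vectors as rows and row reduce.
R2 ← R2 − (4/5)·R1: [0, -4/5, 3/5, -1]
2 nonzero rows, so the 2 vectors span a space of dimension 2.
Since 2 = 2, the vectors are linearly independent.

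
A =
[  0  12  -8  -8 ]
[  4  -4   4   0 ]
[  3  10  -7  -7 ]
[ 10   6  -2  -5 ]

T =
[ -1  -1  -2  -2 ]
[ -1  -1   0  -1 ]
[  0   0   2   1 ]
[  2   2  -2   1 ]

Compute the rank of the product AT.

First compute AT:
[[-28, -28,   0, -28],
 [  0,   0,   0,   0],
 [-27, -27,  -6, -30],
 [-26, -26, -14, -33]]
Now row reduce the product.
R3 ← R3 − (27/28)·R1: [0, 0, -6, -3]
R4 ← R4 − (13/14)·R1: [0, 0, -14, -7]
Swap R2 ↔ R3
R4 ← R4 − (7/3)·R2: [0, 0, 0, 0]
2 nonzero rows, so rank(AT) = 2.

2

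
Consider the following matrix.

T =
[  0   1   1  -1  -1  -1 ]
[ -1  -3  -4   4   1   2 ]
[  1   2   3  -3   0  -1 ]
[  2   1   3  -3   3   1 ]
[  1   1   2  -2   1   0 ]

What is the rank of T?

2

Row reduce to echelon form.
Swap R1 ↔ R2
R3 ← R3 + R1: [0, -1, -1, 1, 1, 1]
R4 ← R4 + (2)·R1: [0, -5, -5, 5, 5, 5]
R5 ← R5 + R1: [0, -2, -2, 2, 2, 2]
R3 ← R3 + R2: [0, 0, 0, 0, 0, 0]
R4 ← R4 + (5)·R2: [0, 0, 0, 0, 0, 0]
R5 ← R5 + (2)·R2: [0, 0, 0, 0, 0, 0]
Echelon form has 2 nonzero rows, so rank(T) = 2.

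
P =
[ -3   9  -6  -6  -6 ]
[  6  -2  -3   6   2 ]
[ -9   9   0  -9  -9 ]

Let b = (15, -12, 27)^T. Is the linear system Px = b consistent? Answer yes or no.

yes

Row reduce the augmented matrix [P | b].
R2 ← R2 + (2)·R1: [0, 16, -15, -6, -10, 18]
R3 ← R3 − (3)·R1: [0, -18, 18, 9, 9, -18]
R3 ← R3 + (9/8)·R2: [0, 0, 9/8, 9/4, -9/4, 9/4]
The echelon form has 3 nonzero rows, and every pivot lies in the first 5 columns, so rank(P) = rank([P|b]) = 3.
The system is consistent.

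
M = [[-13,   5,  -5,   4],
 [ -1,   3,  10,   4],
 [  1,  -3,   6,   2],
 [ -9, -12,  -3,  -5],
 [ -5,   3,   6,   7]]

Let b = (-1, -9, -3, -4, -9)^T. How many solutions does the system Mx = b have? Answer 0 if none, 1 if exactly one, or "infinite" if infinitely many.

0

Row reduce the augmented matrix [M | b].
R2 ← R2 − (1/13)·R1: [0, 34/13, 135/13, 48/13, -116/13]
R3 ← R3 + (1/13)·R1: [0, -34/13, 73/13, 30/13, -40/13]
R4 ← R4 − (9/13)·R1: [0, -201/13, 6/13, -101/13, -43/13]
R5 ← R5 − (5/13)·R1: [0, 14/13, 103/13, 71/13, -112/13]
R3 ← R3 + R2: [0, 0, 16, 6, -12]
R4 ← R4 + (201/34)·R2: [0, 0, 2103/34, 239/17, -953/17]
R5 ← R5 − (7/17)·R2: [0, 0, 62/17, 67/17, -84/17]
R4 ← R4 − (2103/544)·R3: [0, 0, 0, -2485/272, -1315/136]
R5 ← R5 − (31/136)·R3: [0, 0, 0, 175/68, -75/34]
R5 ← R5 + (20/71)·R4: [0, 0, 0, 0, -350/71]
The echelon form has 5 nonzero rows; the last pivot sits in the augmented column, so rank(M) = 4 but rank([M|b]) = 5.
Since the ranks differ, the system is inconsistent.
It has no solutions.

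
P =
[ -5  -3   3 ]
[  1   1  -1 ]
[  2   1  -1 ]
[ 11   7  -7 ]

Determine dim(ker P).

Row reduce to echelon form.
R2 ← R2 + (1/5)·R1: [0, 2/5, -2/5]
R3 ← R3 + (2/5)·R1: [0, -1/5, 1/5]
R4 ← R4 + (11/5)·R1: [0, 2/5, -2/5]
R3 ← R3 + (1/2)·R2: [0, 0, 0]
R4 ← R4 − R2: [0, 0, 0]
2 nonzero rows, so rank(P) = 2.
P has 3 columns; by rank–nullity, nullity = 3 − 2 = 1.

1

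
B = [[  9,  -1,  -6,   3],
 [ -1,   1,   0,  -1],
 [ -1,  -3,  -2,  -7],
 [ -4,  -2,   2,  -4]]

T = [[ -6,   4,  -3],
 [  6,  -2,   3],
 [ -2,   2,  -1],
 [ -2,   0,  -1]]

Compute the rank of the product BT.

First compute BT:
[[-54,  26, -27],
 [ 14,  -6,   7],
 [  6,  -2,   3],
 [ 16,  -8,   8]]
Now row reduce the product.
R2 ← R2 + (7/27)·R1: [0, 20/27, 0]
R3 ← R3 + (1/9)·R1: [0, 8/9, 0]
R4 ← R4 + (8/27)·R1: [0, -8/27, 0]
R3 ← R3 − (6/5)·R2: [0, 0, 0]
R4 ← R4 + (2/5)·R2: [0, 0, 0]
2 nonzero rows, so rank(BT) = 2.

2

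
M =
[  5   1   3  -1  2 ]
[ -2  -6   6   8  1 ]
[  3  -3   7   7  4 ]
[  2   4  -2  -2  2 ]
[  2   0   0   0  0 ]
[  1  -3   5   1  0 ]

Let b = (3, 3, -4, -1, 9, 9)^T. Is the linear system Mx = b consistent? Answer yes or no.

Row reduce the augmented matrix [M | b].
R2 ← R2 + (2/5)·R1: [0, -28/5, 36/5, 38/5, 9/5, 21/5]
R3 ← R3 − (3/5)·R1: [0, -18/5, 26/5, 38/5, 14/5, -29/5]
R4 ← R4 − (2/5)·R1: [0, 18/5, -16/5, -8/5, 6/5, -11/5]
R5 ← R5 − (2/5)·R1: [0, -2/5, -6/5, 2/5, -4/5, 39/5]
R6 ← R6 − (1/5)·R1: [0, -16/5, 22/5, 6/5, -2/5, 42/5]
R3 ← R3 − (9/14)·R2: [0, 0, 4/7, 19/7, 23/14, -17/2]
R4 ← R4 + (9/14)·R2: [0, 0, 10/7, 23/7, 33/14, 1/2]
R5 ← R5 − (1/14)·R2: [0, 0, -12/7, -1/7, -13/14, 15/2]
R6 ← R6 − (4/7)·R2: [0, 0, 2/7, -22/7, -10/7, 6]
R4 ← R4 − (5/2)·R3: [0, 0, 0, -7/2, -7/4, 87/4]
R5 ← R5 + (3)·R3: [0, 0, 0, 8, 4, -18]
R6 ← R6 − (1/2)·R3: [0, 0, 0, -9/2, -9/4, 41/4]
R5 ← R5 + (16/7)·R4: [0, 0, 0, 0, 0, 222/7]
R6 ← R6 − (9/7)·R4: [0, 0, 0, 0, 0, -124/7]
R6 ← R6 + (62/111)·R5: [0, 0, 0, 0, 0, 0]
The echelon form has 5 nonzero rows; the last pivot sits in the augmented column, so rank(M) = 4 but rank([M|b]) = 5.
Since the ranks differ, the system is inconsistent.

no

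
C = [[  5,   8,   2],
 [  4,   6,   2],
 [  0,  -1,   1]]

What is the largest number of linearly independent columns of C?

2

Row reduce to echelon form.
R2 ← R2 − (4/5)·R1: [0, -2/5, 2/5]
R3 ← R3 − (5/2)·R2: [0, 0, 0]
Echelon form has 2 nonzero rows, so rank(C) = 2.
The rank gives the maximum number of linearly independent columns: 2.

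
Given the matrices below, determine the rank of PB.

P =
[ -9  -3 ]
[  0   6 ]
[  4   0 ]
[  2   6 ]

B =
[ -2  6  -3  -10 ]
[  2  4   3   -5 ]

2

First compute PB:
[[ 12, -66,  18, 105],
 [ 12,  24,  18, -30],
 [ -8,  24, -12, -40],
 [  8,  36,  12, -50]]
Now row reduce the product.
R2 ← R2 − R1: [0, 90, 0, -135]
R3 ← R3 + (2/3)·R1: [0, -20, 0, 30]
R4 ← R4 − (2/3)·R1: [0, 80, 0, -120]
R3 ← R3 + (2/9)·R2: [0, 0, 0, 0]
R4 ← R4 − (8/9)·R2: [0, 0, 0, 0]
2 nonzero rows, so rank(PB) = 2.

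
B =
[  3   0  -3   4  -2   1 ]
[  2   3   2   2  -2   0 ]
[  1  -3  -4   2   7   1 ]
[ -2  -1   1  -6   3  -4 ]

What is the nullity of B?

2

Row reduce to echelon form.
R2 ← R2 − (2/3)·R1: [0, 3, 4, -2/3, -2/3, -2/3]
R3 ← R3 − (1/3)·R1: [0, -3, -3, 2/3, 23/3, 2/3]
R4 ← R4 + (2/3)·R1: [0, -1, -1, -10/3, 5/3, -10/3]
R3 ← R3 + R2: [0, 0, 1, 0, 7, 0]
R4 ← R4 + (1/3)·R2: [0, 0, 1/3, -32/9, 13/9, -32/9]
R4 ← R4 − (1/3)·R3: [0, 0, 0, -32/9, -8/9, -32/9]
4 nonzero rows, so rank(B) = 4.
B has 6 columns; by rank–nullity, nullity = 6 − 4 = 2.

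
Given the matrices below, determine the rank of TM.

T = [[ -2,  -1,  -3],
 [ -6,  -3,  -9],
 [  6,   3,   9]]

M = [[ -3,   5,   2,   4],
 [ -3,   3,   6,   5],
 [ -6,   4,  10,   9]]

First compute TM:
[[ 27, -25, -40, -40],
 [ 81, -75, -120, -120],
 [-81,  75, 120, 120]]
Now row reduce the product.
R2 ← R2 − (3)·R1: [0, 0, 0, 0]
R3 ← R3 + (3)·R1: [0, 0, 0, 0]
1 nonzero row, so rank(TM) = 1.

1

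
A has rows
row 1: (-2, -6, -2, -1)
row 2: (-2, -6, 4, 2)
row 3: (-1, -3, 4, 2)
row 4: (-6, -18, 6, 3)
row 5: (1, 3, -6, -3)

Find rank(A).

2

Row reduce to echelon form.
R2 ← R2 − R1: [0, 0, 6, 3]
R3 ← R3 − (1/2)·R1: [0, 0, 5, 5/2]
R4 ← R4 − (3)·R1: [0, 0, 12, 6]
R5 ← R5 + (1/2)·R1: [0, 0, -7, -7/2]
R3 ← R3 − (5/6)·R2: [0, 0, 0, 0]
R4 ← R4 − (2)·R2: [0, 0, 0, 0]
R5 ← R5 + (7/6)·R2: [0, 0, 0, 0]
Echelon form has 2 nonzero rows, so rank(A) = 2.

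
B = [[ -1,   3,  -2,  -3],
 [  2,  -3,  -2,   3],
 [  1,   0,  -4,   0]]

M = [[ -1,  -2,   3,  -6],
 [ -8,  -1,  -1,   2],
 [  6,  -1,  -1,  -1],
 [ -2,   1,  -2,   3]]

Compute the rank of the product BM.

First compute BM:
[[-29,  -2,   2,   5],
 [  4,   4,   5,  -7],
 [-25,   2,   7,  -2]]
Now row reduce the product.
R2 ← R2 + (4/29)·R1: [0, 108/29, 153/29, -183/29]
R3 ← R3 − (25/29)·R1: [0, 108/29, 153/29, -183/29]
R3 ← R3 − R2: [0, 0, 0, 0]
2 nonzero rows, so rank(BM) = 2.

2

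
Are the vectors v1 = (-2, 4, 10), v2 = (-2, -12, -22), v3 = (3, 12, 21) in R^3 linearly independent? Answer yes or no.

no

Form the matrix with these vectors as rows and row reduce.
R2 ← R2 − R1: [0, -16, -32]
R3 ← R3 + (3/2)·R1: [0, 18, 36]
R3 ← R3 + (9/8)·R2: [0, 0, 0]
2 nonzero rows, so the 3 vectors span a space of dimension 2.
Since 2 < 3, the vectors are linearly dependent.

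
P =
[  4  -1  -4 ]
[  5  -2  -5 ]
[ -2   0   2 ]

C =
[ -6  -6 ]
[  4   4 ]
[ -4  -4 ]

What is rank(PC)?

1

First compute PC:
[[-12, -12],
 [-18, -18],
 [  4,   4]]
Now row reduce the product.
R2 ← R2 − (3/2)·R1: [0, 0]
R3 ← R3 + (1/3)·R1: [0, 0]
1 nonzero row, so rank(PC) = 1.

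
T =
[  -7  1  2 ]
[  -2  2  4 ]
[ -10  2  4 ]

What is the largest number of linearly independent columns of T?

Row reduce to echelon form.
R2 ← R2 − (2/7)·R1: [0, 12/7, 24/7]
R3 ← R3 − (10/7)·R1: [0, 4/7, 8/7]
R3 ← R3 − (1/3)·R2: [0, 0, 0]
Echelon form has 2 nonzero rows, so rank(T) = 2.
The rank gives the maximum number of linearly independent columns: 2.

2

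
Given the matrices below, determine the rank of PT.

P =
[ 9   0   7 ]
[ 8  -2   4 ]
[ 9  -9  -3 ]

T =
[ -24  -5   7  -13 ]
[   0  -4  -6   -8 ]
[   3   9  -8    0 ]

2

First compute PT:
[[-195,  18,   7, -117],
 [-180,   4,  36, -88],
 [-225, -36, 141, -45]]
Now row reduce the product.
R2 ← R2 − (12/13)·R1: [0, -164/13, 384/13, 20]
R3 ← R3 − (15/13)·R1: [0, -738/13, 1728/13, 90]
R3 ← R3 − (9/2)·R2: [0, 0, 0, 0]
2 nonzero rows, so rank(PT) = 2.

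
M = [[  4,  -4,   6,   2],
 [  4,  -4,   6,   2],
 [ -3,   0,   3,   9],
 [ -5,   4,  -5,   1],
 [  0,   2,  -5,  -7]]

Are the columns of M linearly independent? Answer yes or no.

Row reduce M to echelon form.
R2 ← R2 − R1: [0, 0, 0, 0]
R3 ← R3 + (3/4)·R1: [0, -3, 15/2, 21/2]
R4 ← R4 + (5/4)·R1: [0, -1, 5/2, 7/2]
Swap R2 ↔ R3
R4 ← R4 − (1/3)·R2: [0, 0, 0, 0]
R5 ← R5 + (2/3)·R2: [0, 0, 0, 0]
2 pivots among 4 columns.
Only 2 < 4 pivot columns, so the columns are linearly dependent.

no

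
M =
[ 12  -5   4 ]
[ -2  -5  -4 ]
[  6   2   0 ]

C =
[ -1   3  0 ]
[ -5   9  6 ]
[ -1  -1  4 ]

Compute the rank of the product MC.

2

First compute MC:
[[  9, -13, -14],
 [ 31, -47, -46],
 [-16,  36,  12]]
Now row reduce the product.
R2 ← R2 − (31/9)·R1: [0, -20/9, 20/9]
R3 ← R3 + (16/9)·R1: [0, 116/9, -116/9]
R3 ← R3 + (29/5)·R2: [0, 0, 0]
2 nonzero rows, so rank(MC) = 2.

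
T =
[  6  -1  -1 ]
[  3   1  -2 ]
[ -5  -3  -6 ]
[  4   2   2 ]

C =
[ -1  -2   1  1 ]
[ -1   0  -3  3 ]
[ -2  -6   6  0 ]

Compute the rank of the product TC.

2

First compute TC:
[[ -3,  -6,   3,   3],
 [  0,   6, -12,   6],
 [ 20,  46, -32, -14],
 [-10, -20,  10,  10]]
Now row reduce the product.
R3 ← R3 + (20/3)·R1: [0, 6, -12, 6]
R4 ← R4 − (10/3)·R1: [0, 0, 0, 0]
R3 ← R3 − R2: [0, 0, 0, 0]
2 nonzero rows, so rank(TC) = 2.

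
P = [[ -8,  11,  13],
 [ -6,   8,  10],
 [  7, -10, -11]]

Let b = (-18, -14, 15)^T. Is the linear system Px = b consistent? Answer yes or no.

Row reduce the augmented matrix [P | b].
R2 ← R2 − (3/4)·R1: [0, -1/4, 1/4, -1/2]
R3 ← R3 + (7/8)·R1: [0, -3/8, 3/8, -3/4]
R3 ← R3 − (3/2)·R2: [0, 0, 0, 0]
The echelon form has 2 nonzero rows, and every pivot lies in the first 3 columns, so rank(P) = rank([P|b]) = 2.
The system is consistent.

yes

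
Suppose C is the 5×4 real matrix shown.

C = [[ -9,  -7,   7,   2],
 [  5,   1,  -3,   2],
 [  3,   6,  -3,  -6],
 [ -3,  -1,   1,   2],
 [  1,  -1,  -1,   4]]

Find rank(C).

Row reduce to echelon form.
R2 ← R2 + (5/9)·R1: [0, -26/9, 8/9, 28/9]
R3 ← R3 + (1/3)·R1: [0, 11/3, -2/3, -16/3]
R4 ← R4 − (1/3)·R1: [0, 4/3, -4/3, 4/3]
R5 ← R5 + (1/9)·R1: [0, -16/9, -2/9, 38/9]
R3 ← R3 + (33/26)·R2: [0, 0, 6/13, -18/13]
R4 ← R4 + (6/13)·R2: [0, 0, -12/13, 36/13]
R5 ← R5 − (8/13)·R2: [0, 0, -10/13, 30/13]
R4 ← R4 + (2)·R3: [0, 0, 0, 0]
R5 ← R5 + (5/3)·R3: [0, 0, 0, 0]
Echelon form has 3 nonzero rows, so rank(C) = 3.

3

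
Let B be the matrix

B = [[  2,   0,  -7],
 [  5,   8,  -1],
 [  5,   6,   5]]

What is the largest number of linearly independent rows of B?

3

Row reduce to echelon form.
R2 ← R2 − (5/2)·R1: [0, 8, 33/2]
R3 ← R3 − (5/2)·R1: [0, 6, 45/2]
R3 ← R3 − (3/4)·R2: [0, 0, 81/8]
Echelon form has 3 nonzero rows, so rank(B) = 3.
The rank gives the maximum number of linearly independent rows: 3.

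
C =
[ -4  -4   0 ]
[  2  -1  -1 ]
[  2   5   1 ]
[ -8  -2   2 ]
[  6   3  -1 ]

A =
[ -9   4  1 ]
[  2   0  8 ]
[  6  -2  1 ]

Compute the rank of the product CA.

2

First compute CA:
[[ 28, -16, -36],
 [-26,  10,  -7],
 [ -2,   6,  43],
 [ 80, -36, -22],
 [-54,  26,  29]]
Now row reduce the product.
R2 ← R2 + (13/14)·R1: [0, -34/7, -283/7]
R3 ← R3 + (1/14)·R1: [0, 34/7, 283/7]
R4 ← R4 − (20/7)·R1: [0, 68/7, 566/7]
R5 ← R5 + (27/14)·R1: [0, -34/7, -283/7]
R3 ← R3 + R2: [0, 0, 0]
R4 ← R4 + (2)·R2: [0, 0, 0]
R5 ← R5 − R2: [0, 0, 0]
2 nonzero rows, so rank(CA) = 2.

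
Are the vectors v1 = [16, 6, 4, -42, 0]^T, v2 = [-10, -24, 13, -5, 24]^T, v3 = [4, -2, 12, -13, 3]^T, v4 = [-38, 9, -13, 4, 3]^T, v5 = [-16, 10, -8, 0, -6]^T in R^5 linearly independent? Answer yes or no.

Form the matrix with these vectors as rows and row reduce.
R2 ← R2 + (5/8)·R1: [0, -81/4, 31/2, -125/4, 24]
R3 ← R3 − (1/4)·R1: [0, -7/2, 11, -5/2, 3]
R4 ← R4 + (19/8)·R1: [0, 93/4, -7/2, -383/4, 3]
R5 ← R5 + R1: [0, 16, -4, -42, -6]
R3 ← R3 − (14/81)·R2: [0, 0, 674/81, 235/81, -31/27]
R4 ← R4 + (31/27)·R2: [0, 0, 386/27, -3554/27, 275/9]
R5 ← R5 + (64/81)·R2: [0, 0, 668/81, -5402/81, 350/27]
R4 ← R4 − (579/337)·R3: [0, 0, 0, -46039/337, 10962/337]
R5 ← R5 − (334/337)·R3: [0, 0, 0, -23444/337, 4752/337]
R5 ← R5 − (23444/46039)·R4: [0, 0, 0, 0, -16200/6577]
5 nonzero rows, so the 5 vectors span a space of dimension 5.
Since 5 = 5, the vectors are linearly independent.

yes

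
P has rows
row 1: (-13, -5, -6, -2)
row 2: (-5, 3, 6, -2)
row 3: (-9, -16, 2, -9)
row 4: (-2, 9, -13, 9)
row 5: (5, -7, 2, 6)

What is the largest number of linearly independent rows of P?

4

Row reduce to echelon form.
R2 ← R2 − (5/13)·R1: [0, 64/13, 108/13, -16/13]
R3 ← R3 − (9/13)·R1: [0, -163/13, 80/13, -99/13]
R4 ← R4 − (2/13)·R1: [0, 127/13, -157/13, 121/13]
R5 ← R5 + (5/13)·R1: [0, -116/13, -4/13, 68/13]
R3 ← R3 + (163/64)·R2: [0, 0, 437/16, -43/4]
R4 ← R4 − (127/64)·R2: [0, 0, -457/16, 47/4]
R5 ← R5 + (29/16)·R2: [0, 0, 59/4, 3]
R4 ← R4 + (457/437)·R3: [0, 0, 0, 222/437]
R5 ← R5 − (236/437)·R3: [0, 0, 0, 3848/437]
R5 ← R5 − (52/3)·R4: [0, 0, 0, 0]
Echelon form has 4 nonzero rows, so rank(P) = 4.
The rank gives the maximum number of linearly independent rows: 4.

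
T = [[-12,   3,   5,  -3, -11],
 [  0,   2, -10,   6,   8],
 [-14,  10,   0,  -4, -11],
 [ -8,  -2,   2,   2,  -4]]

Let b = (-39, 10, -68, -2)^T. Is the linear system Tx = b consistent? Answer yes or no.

Row reduce the augmented matrix [T | b].
R3 ← R3 − (7/6)·R1: [0, 13/2, -35/6, -1/2, 11/6, -45/2]
R4 ← R4 − (2/3)·R1: [0, -4, -4/3, 4, 10/3, 24]
R3 ← R3 − (13/4)·R2: [0, 0, 80/3, -20, -145/6, -55]
R4 ← R4 + (2)·R2: [0, 0, -64/3, 16, 58/3, 44]
R4 ← R4 + (4/5)·R3: [0, 0, 0, 0, 0, 0]
The echelon form has 3 nonzero rows, and every pivot lies in the first 5 columns, so rank(T) = rank([T|b]) = 3.
The system is consistent.

yes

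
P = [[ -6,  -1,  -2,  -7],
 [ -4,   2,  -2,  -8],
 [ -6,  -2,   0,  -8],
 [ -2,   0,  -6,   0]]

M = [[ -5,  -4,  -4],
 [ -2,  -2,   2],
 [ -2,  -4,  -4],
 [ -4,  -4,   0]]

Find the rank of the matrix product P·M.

First compute PM:
[[ 64,  62,  30],
 [ 52,  52,  28],
 [ 66,  60,  20],
 [ 22,  32,  32]]
Now row reduce the product.
R2 ← R2 − (13/16)·R1: [0, 13/8, 29/8]
R3 ← R3 − (33/32)·R1: [0, -63/16, -175/16]
R4 ← R4 − (11/32)·R1: [0, 171/16, 347/16]
R3 ← R3 + (63/26)·R2: [0, 0, -28/13]
R4 ← R4 − (171/26)·R2: [0, 0, -28/13]
R4 ← R4 − R3: [0, 0, 0]
3 nonzero rows, so rank(PM) = 3.

3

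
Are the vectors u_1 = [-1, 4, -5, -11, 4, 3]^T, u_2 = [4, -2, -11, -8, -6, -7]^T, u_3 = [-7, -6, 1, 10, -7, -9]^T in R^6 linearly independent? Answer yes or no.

Form the matrix with these vectors as rows and row reduce.
R2 ← R2 + (4)·R1: [0, 14, -31, -52, 10, 5]
R3 ← R3 − (7)·R1: [0, -34, 36, 87, -35, -30]
R3 ← R3 + (17/7)·R2: [0, 0, -275/7, -275/7, -75/7, -125/7]
3 nonzero rows, so the 3 vectors span a space of dimension 3.
Since 3 = 3, the vectors are linearly independent.

yes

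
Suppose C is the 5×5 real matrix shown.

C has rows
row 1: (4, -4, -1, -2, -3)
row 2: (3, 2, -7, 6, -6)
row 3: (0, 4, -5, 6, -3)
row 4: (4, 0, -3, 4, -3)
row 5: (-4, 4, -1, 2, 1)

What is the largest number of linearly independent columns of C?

3

Row reduce to echelon form.
R2 ← R2 − (3/4)·R1: [0, 5, -25/4, 15/2, -15/4]
R4 ← R4 − R1: [0, 4, -2, 6, 0]
R5 ← R5 + R1: [0, 0, -2, 0, -2]
R3 ← R3 − (4/5)·R2: [0, 0, 0, 0, 0]
R4 ← R4 − (4/5)·R2: [0, 0, 3, 0, 3]
Swap R3 ↔ R4
R5 ← R5 + (2/3)·R3: [0, 0, 0, 0, 0]
Echelon form has 3 nonzero rows, so rank(C) = 3.
The rank gives the maximum number of linearly independent columns: 3.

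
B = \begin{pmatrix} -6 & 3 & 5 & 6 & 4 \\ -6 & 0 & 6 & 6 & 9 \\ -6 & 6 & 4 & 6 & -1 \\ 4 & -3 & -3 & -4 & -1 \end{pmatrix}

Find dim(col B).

2

Row reduce to echelon form.
R2 ← R2 − R1: [0, -3, 1, 0, 5]
R3 ← R3 − R1: [0, 3, -1, 0, -5]
R4 ← R4 + (2/3)·R1: [0, -1, 1/3, 0, 5/3]
R3 ← R3 + R2: [0, 0, 0, 0, 0]
R4 ← R4 − (1/3)·R2: [0, 0, 0, 0, 0]
Echelon form has 2 nonzero rows, so rank(B) = 2.
The column space has dimension equal to the rank: 2.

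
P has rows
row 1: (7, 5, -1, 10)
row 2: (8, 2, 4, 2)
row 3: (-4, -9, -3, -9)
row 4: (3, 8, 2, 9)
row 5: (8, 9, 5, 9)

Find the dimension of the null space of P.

Row reduce to echelon form.
R2 ← R2 − (8/7)·R1: [0, -26/7, 36/7, -66/7]
R3 ← R3 + (4/7)·R1: [0, -43/7, -25/7, -23/7]
R4 ← R4 − (3/7)·R1: [0, 41/7, 17/7, 33/7]
R5 ← R5 − (8/7)·R1: [0, 23/7, 43/7, -17/7]
R3 ← R3 − (43/26)·R2: [0, 0, -157/13, 160/13]
R4 ← R4 + (41/26)·R2: [0, 0, 137/13, -132/13]
R5 ← R5 + (23/26)·R2: [0, 0, 139/13, -140/13]
R4 ← R4 + (137/157)·R3: [0, 0, 0, 92/157]
R5 ← R5 + (139/157)·R3: [0, 0, 0, 20/157]
R5 ← R5 − (5/23)·R4: [0, 0, 0, 0]
4 nonzero rows, so rank(P) = 4.
P has 4 columns; by rank–nullity, nullity = 4 − 4 = 0.

0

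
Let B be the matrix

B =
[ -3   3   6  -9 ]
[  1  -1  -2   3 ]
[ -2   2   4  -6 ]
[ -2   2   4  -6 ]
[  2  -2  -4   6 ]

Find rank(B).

1

Row reduce to echelon form.
R2 ← R2 + (1/3)·R1: [0, 0, 0, 0]
R3 ← R3 − (2/3)·R1: [0, 0, 0, 0]
R4 ← R4 − (2/3)·R1: [0, 0, 0, 0]
R5 ← R5 + (2/3)·R1: [0, 0, 0, 0]
Echelon form has 1 nonzero row, so rank(B) = 1.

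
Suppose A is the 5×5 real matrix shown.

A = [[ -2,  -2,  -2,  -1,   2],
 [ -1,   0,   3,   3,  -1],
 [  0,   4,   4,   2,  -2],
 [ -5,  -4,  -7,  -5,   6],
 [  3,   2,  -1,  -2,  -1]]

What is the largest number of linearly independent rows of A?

Row reduce to echelon form.
R2 ← R2 − (1/2)·R1: [0, 1, 4, 7/2, -2]
R4 ← R4 − (5/2)·R1: [0, 1, -2, -5/2, 1]
R5 ← R5 + (3/2)·R1: [0, -1, -4, -7/2, 2]
R3 ← R3 − (4)·R2: [0, 0, -12, -12, 6]
R4 ← R4 − R2: [0, 0, -6, -6, 3]
R5 ← R5 + R2: [0, 0, 0, 0, 0]
R4 ← R4 − (1/2)·R3: [0, 0, 0, 0, 0]
Echelon form has 3 nonzero rows, so rank(A) = 3.
The rank gives the maximum number of linearly independent rows: 3.

3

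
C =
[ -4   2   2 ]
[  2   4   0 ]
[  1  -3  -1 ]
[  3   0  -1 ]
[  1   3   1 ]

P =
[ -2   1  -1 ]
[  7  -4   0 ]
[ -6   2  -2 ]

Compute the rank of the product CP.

First compute CP:
[[ 10,  -8,   0],
 [ 24, -14,  -2],
 [-17,  11,   1],
 [  0,   1,  -1],
 [ 13,  -9,  -3]]
Now row reduce the product.
R2 ← R2 − (12/5)·R1: [0, 26/5, -2]
R3 ← R3 + (17/10)·R1: [0, -13/5, 1]
R5 ← R5 − (13/10)·R1: [0, 7/5, -3]
R3 ← R3 + (1/2)·R2: [0, 0, 0]
R4 ← R4 − (5/26)·R2: [0, 0, -8/13]
R5 ← R5 − (7/26)·R2: [0, 0, -32/13]
Swap R3 ↔ R4
R5 ← R5 − (4)·R3: [0, 0, 0]
3 nonzero rows, so rank(CP) = 3.

3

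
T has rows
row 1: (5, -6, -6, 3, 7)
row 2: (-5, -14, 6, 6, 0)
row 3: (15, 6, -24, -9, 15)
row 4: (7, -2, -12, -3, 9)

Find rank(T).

Row reduce to echelon form.
R2 ← R2 + R1: [0, -20, 0, 9, 7]
R3 ← R3 − (3)·R1: [0, 24, -6, -18, -6]
R4 ← R4 − (7/5)·R1: [0, 32/5, -18/5, -36/5, -4/5]
R3 ← R3 + (6/5)·R2: [0, 0, -6, -36/5, 12/5]
R4 ← R4 + (8/25)·R2: [0, 0, -18/5, -108/25, 36/25]
R4 ← R4 − (3/5)·R3: [0, 0, 0, 0, 0]
Echelon form has 3 nonzero rows, so rank(T) = 3.

3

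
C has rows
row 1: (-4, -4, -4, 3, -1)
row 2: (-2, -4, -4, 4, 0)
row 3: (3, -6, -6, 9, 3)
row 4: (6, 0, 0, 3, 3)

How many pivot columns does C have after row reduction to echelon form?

2

Row reduce to echelon form.
R2 ← R2 − (1/2)·R1: [0, -2, -2, 5/2, 1/2]
R3 ← R3 + (3/4)·R1: [0, -9, -9, 45/4, 9/4]
R4 ← R4 + (3/2)·R1: [0, -6, -6, 15/2, 3/2]
R3 ← R3 − (9/2)·R2: [0, 0, 0, 0, 0]
R4 ← R4 − (3)·R2: [0, 0, 0, 0, 0]
Echelon form has 2 nonzero rows, so rank(C) = 2.
Each nonzero row contributes one pivot column: 2 pivot columns.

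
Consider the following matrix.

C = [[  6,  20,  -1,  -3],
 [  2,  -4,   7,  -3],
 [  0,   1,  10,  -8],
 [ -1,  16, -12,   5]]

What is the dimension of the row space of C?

Row reduce to echelon form.
R2 ← R2 − (1/3)·R1: [0, -32/3, 22/3, -2]
R4 ← R4 + (1/6)·R1: [0, 58/3, -73/6, 9/2]
R3 ← R3 + (3/32)·R2: [0, 0, 171/16, -131/16]
R4 ← R4 + (29/16)·R2: [0, 0, 9/8, 7/8]
R4 ← R4 − (2/19)·R3: [0, 0, 0, 33/19]
Echelon form has 4 nonzero rows, so rank(C) = 4.
The row space has dimension equal to the rank: 4.

4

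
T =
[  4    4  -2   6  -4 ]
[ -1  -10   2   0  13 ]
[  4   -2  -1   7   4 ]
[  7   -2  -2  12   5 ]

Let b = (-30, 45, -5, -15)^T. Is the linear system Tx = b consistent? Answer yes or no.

yes

Row reduce the augmented matrix [T | b].
R2 ← R2 + (1/4)·R1: [0, -9, 3/2, 3/2, 12, 75/2]
R3 ← R3 − R1: [0, -6, 1, 1, 8, 25]
R4 ← R4 − (7/4)·R1: [0, -9, 3/2, 3/2, 12, 75/2]
R3 ← R3 − (2/3)·R2: [0, 0, 0, 0, 0, 0]
R4 ← R4 − R2: [0, 0, 0, 0, 0, 0]
The echelon form has 2 nonzero rows, and every pivot lies in the first 5 columns, so rank(T) = rank([T|b]) = 2.
The system is consistent.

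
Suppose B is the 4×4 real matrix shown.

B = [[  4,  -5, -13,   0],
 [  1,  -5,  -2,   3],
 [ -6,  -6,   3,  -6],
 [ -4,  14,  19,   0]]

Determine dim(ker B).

Row reduce to echelon form.
R2 ← R2 − (1/4)·R1: [0, -15/4, 5/4, 3]
R3 ← R3 + (3/2)·R1: [0, -27/2, -33/2, -6]
R4 ← R4 + R1: [0, 9, 6, 0]
R3 ← R3 − (18/5)·R2: [0, 0, -21, -84/5]
R4 ← R4 + (12/5)·R2: [0, 0, 9, 36/5]
R4 ← R4 + (3/7)·R3: [0, 0, 0, 0]
3 nonzero rows, so rank(B) = 3.
B has 4 columns; by rank–nullity, nullity = 4 − 3 = 1.

1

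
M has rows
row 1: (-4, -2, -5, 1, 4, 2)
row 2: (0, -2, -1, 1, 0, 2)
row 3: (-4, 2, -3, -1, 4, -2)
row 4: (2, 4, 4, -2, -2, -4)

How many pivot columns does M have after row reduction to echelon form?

2

Row reduce to echelon form.
R3 ← R3 − R1: [0, 4, 2, -2, 0, -4]
R4 ← R4 + (1/2)·R1: [0, 3, 3/2, -3/2, 0, -3]
R3 ← R3 + (2)·R2: [0, 0, 0, 0, 0, 0]
R4 ← R4 + (3/2)·R2: [0, 0, 0, 0, 0, 0]
Echelon form has 2 nonzero rows, so rank(M) = 2.
Each nonzero row contributes one pivot column: 2 pivot columns.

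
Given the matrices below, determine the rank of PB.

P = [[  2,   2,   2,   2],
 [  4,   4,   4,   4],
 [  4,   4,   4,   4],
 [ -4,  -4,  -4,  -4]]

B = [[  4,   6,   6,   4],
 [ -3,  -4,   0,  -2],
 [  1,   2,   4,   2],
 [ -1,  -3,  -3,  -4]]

1

First compute PB:
[[  2,   2,  14,   0],
 [  4,   4,  28,   0],
 [  4,   4,  28,   0],
 [ -4,  -4, -28,   0]]
Now row reduce the product.
R2 ← R2 − (2)·R1: [0, 0, 0, 0]
R3 ← R3 − (2)·R1: [0, 0, 0, 0]
R4 ← R4 + (2)·R1: [0, 0, 0, 0]
1 nonzero row, so rank(PB) = 1.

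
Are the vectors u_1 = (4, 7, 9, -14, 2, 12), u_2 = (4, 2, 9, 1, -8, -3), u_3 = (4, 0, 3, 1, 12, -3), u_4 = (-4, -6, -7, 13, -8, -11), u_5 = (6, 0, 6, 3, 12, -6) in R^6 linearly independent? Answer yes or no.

Form the matrix with these vectors as rows and row reduce.
R2 ← R2 − R1: [0, -5, 0, 15, -10, -15]
R3 ← R3 − R1: [0, -7, -6, 15, 10, -15]
R4 ← R4 + R1: [0, 1, 2, -1, -6, 1]
R5 ← R5 − (3/2)·R1: [0, -21/2, -15/2, 24, 9, -24]
R3 ← R3 − (7/5)·R2: [0, 0, -6, -6, 24, 6]
R4 ← R4 + (1/5)·R2: [0, 0, 2, 2, -8, -2]
R5 ← R5 − (21/10)·R2: [0, 0, -15/2, -15/2, 30, 15/2]
R4 ← R4 + (1/3)·R3: [0, 0, 0, 0, 0, 0]
R5 ← R5 − (5/4)·R3: [0, 0, 0, 0, 0, 0]
3 nonzero rows, so the 5 vectors span a space of dimension 3.
Since 3 < 5, the vectors are linearly dependent.

no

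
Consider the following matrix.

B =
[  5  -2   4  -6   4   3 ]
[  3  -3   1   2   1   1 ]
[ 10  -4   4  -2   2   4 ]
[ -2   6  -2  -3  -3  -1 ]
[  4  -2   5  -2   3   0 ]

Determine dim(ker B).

1

Row reduce to echelon form.
R2 ← R2 − (3/5)·R1: [0, -9/5, -7/5, 28/5, -7/5, -4/5]
R3 ← R3 − (2)·R1: [0, 0, -4, 10, -6, -2]
R4 ← R4 + (2/5)·R1: [0, 26/5, -2/5, -27/5, -7/5, 1/5]
R5 ← R5 − (4/5)·R1: [0, -2/5, 9/5, 14/5, -1/5, -12/5]
R4 ← R4 + (26/9)·R2: [0, 0, -40/9, 97/9, -49/9, -19/9]
R5 ← R5 − (2/9)·R2: [0, 0, 19/9, 14/9, 1/9, -20/9]
R4 ← R4 − (10/9)·R3: [0, 0, 0, -1/3, 11/9, 1/9]
R5 ← R5 + (19/36)·R3: [0, 0, 0, 41/6, -55/18, -59/18]
R5 ← R5 + (41/2)·R4: [0, 0, 0, 0, 22, -1]
5 nonzero rows, so rank(B) = 5.
B has 6 columns; by rank–nullity, nullity = 6 − 5 = 1.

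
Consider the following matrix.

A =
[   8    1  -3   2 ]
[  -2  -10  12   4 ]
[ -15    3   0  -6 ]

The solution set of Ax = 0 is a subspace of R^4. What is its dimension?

2

Row reduce to echelon form.
R2 ← R2 + (1/4)·R1: [0, -39/4, 45/4, 9/2]
R3 ← R3 + (15/8)·R1: [0, 39/8, -45/8, -9/4]
R3 ← R3 + (1/2)·R2: [0, 0, 0, 0]
2 nonzero rows, so rank(A) = 2.
A has 4 columns; by rank–nullity, nullity = 4 − 2 = 2.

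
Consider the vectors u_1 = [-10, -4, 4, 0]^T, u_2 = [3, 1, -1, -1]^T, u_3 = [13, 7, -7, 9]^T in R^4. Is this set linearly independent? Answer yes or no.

no

Form the matrix with these vectors as rows and row reduce.
R2 ← R2 + (3/10)·R1: [0, -1/5, 1/5, -1]
R3 ← R3 + (13/10)·R1: [0, 9/5, -9/5, 9]
R3 ← R3 + (9)·R2: [0, 0, 0, 0]
2 nonzero rows, so the 3 vectors span a space of dimension 2.
Since 2 < 3, the vectors are linearly dependent.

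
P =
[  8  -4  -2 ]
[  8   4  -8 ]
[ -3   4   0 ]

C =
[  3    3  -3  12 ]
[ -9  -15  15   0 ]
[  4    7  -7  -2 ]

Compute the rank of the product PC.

First compute PC:
[[ 52,  70, -70, 100],
 [-44, -92,  92, 112],
 [-45, -69,  69, -36]]
Now row reduce the product.
R2 ← R2 + (11/13)·R1: [0, -426/13, 426/13, 2556/13]
R3 ← R3 + (45/52)·R1: [0, -219/26, 219/26, 657/13]
R3 ← R3 − (73/284)·R2: [0, 0, 0, 0]
2 nonzero rows, so rank(PC) = 2.

2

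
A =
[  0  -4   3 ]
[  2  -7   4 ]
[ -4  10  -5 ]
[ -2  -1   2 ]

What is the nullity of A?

1

Row reduce to echelon form.
Swap R1 ↔ R2
R3 ← R3 + (2)·R1: [0, -4, 3]
R4 ← R4 + R1: [0, -8, 6]
R3 ← R3 − R2: [0, 0, 0]
R4 ← R4 − (2)·R2: [0, 0, 0]
2 nonzero rows, so rank(A) = 2.
A has 3 columns; by rank–nullity, nullity = 3 − 2 = 1.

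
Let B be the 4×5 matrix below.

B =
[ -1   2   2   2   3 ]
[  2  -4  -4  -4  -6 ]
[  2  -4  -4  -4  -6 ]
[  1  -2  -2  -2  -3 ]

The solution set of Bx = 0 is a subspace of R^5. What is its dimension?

Row reduce to echelon form.
R2 ← R2 + (2)·R1: [0, 0, 0, 0, 0]
R3 ← R3 + (2)·R1: [0, 0, 0, 0, 0]
R4 ← R4 + R1: [0, 0, 0, 0, 0]
1 nonzero row, so rank(B) = 1.
B has 5 columns; by rank–nullity, nullity = 5 − 1 = 4.

4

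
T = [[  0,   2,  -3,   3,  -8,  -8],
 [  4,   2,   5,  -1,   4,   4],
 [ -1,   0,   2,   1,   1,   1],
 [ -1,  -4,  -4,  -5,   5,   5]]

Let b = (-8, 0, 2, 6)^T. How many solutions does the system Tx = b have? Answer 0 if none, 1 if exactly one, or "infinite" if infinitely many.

Row reduce the augmented matrix [T | b].
Swap R1 ↔ R2
R3 ← R3 + (1/4)·R1: [0, 1/2, 13/4, 3/4, 2, 2, 2]
R4 ← R4 + (1/4)·R1: [0, -7/2, -11/4, -21/4, 6, 6, 6]
R3 ← R3 − (1/4)·R2: [0, 0, 4, 0, 4, 4, 4]
R4 ← R4 + (7/4)·R2: [0, 0, -8, 0, -8, -8, -8]
R4 ← R4 + (2)·R3: [0, 0, 0, 0, 0, 0, 0]
The echelon form has 3 nonzero rows, and every pivot lies in the first 6 columns, so rank(T) = rank([T|b]) = 3.
The system is consistent.
rank = 3 < 6 unknowns, so there are infinitely many solutions.

infinite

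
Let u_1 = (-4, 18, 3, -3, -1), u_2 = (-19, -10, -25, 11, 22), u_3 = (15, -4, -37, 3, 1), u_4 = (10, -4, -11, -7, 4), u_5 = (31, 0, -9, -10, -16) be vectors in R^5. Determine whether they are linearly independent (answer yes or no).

yes

Form the matrix with these vectors as rows and row reduce.
R2 ← R2 − (19/4)·R1: [0, -191/2, -157/4, 101/4, 107/4]
R3 ← R3 + (15/4)·R1: [0, 127/2, -103/4, -33/4, -11/4]
R4 ← R4 + (5/2)·R1: [0, 41, -7/2, -29/2, 3/2]
R5 ← R5 + (31/4)·R1: [0, 279/2, 57/4, -133/4, -95/4]
R3 ← R3 + (127/191)·R2: [0, 0, -9903/191, 1631/191, 2872/191]
R4 ← R4 + (82/191)·R2: [0, 0, -3887/191, -699/191, 2480/191]
R5 ← R5 + (279/191)·R2: [0, 0, -8229/191, 694/191, 2927/191]
R4 ← R4 − (3887/9903)·R3: [0, 0, 0, -69434/9903, 70136/9903]
R5 ← R5 − (2743/3301)·R3: [0, 0, 0, -11429/3301, 9341/3301]
R5 ← R5 − (34287/69434)·R4: [0, 0, 0, 0, -23175/34717]
5 nonzero rows, so the 5 vectors span a space of dimension 5.
Since 5 = 5, the vectors are linearly independent.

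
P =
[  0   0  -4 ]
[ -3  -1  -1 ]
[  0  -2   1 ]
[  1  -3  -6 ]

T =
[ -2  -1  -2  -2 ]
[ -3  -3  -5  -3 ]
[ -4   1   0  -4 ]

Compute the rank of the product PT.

First compute PT:
[[ 16,  -4,   0,  16],
 [ 13,   5,  11,  13],
 [  2,   7,  10,   2],
 [ 31,   2,  13,  31]]
Now row reduce the product.
R2 ← R2 − (13/16)·R1: [0, 33/4, 11, 0]
R3 ← R3 − (1/8)·R1: [0, 15/2, 10, 0]
R4 ← R4 − (31/16)·R1: [0, 39/4, 13, 0]
R3 ← R3 − (10/11)·R2: [0, 0, 0, 0]
R4 ← R4 − (13/11)·R2: [0, 0, 0, 0]
2 nonzero rows, so rank(PT) = 2.

2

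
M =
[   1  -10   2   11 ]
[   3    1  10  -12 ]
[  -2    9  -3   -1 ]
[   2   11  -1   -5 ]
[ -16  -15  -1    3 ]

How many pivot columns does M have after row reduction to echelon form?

4

Row reduce to echelon form.
R2 ← R2 − (3)·R1: [0, 31, 4, -45]
R3 ← R3 + (2)·R1: [0, -11, 1, 21]
R4 ← R4 − (2)·R1: [0, 31, -5, -27]
R5 ← R5 + (16)·R1: [0, -175, 31, 179]
R3 ← R3 + (11/31)·R2: [0, 0, 75/31, 156/31]
R4 ← R4 − R2: [0, 0, -9, 18]
R5 ← R5 + (175/31)·R2: [0, 0, 1661/31, -2326/31]
R4 ← R4 + (93/25)·R3: [0, 0, 0, 918/25]
R5 ← R5 − (1661/75)·R3: [0, 0, 0, -4662/25]
R5 ← R5 + (259/51)·R4: [0, 0, 0, 0]
Echelon form has 4 nonzero rows, so rank(M) = 4.
Each nonzero row contributes one pivot column: 4 pivot columns.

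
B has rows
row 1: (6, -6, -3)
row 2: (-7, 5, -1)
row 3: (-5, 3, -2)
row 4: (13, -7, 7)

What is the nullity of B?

Row reduce to echelon form.
R2 ← R2 + (7/6)·R1: [0, -2, -9/2]
R3 ← R3 + (5/6)·R1: [0, -2, -9/2]
R4 ← R4 − (13/6)·R1: [0, 6, 27/2]
R3 ← R3 − R2: [0, 0, 0]
R4 ← R4 + (3)·R2: [0, 0, 0]
2 nonzero rows, so rank(B) = 2.
B has 3 columns; by rank–nullity, nullity = 3 − 2 = 1.

1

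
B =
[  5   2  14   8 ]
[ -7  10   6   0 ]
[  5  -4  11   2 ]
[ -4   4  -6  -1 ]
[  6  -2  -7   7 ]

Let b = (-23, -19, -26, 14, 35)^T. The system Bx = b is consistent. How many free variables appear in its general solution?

Row reduce the augmented matrix [B | b].
R2 ← R2 + (7/5)·R1: [0, 64/5, 128/5, 56/5, -256/5]
R3 ← R3 − R1: [0, -6, -3, -6, -3]
R4 ← R4 + (4/5)·R1: [0, 28/5, 26/5, 27/5, -22/5]
R5 ← R5 − (6/5)·R1: [0, -22/5, -119/5, -13/5, 313/5]
R3 ← R3 + (15/32)·R2: [0, 0, 9, -3/4, -27]
R4 ← R4 − (7/16)·R2: [0, 0, -6, 1/2, 18]
R5 ← R5 + (11/32)·R2: [0, 0, -15, 5/4, 45]
R4 ← R4 + (2/3)·R3: [0, 0, 0, 0, 0]
R5 ← R5 + (5/3)·R3: [0, 0, 0, 0, 0]
The echelon form has 3 nonzero rows, and every pivot lies in the first 4 columns, so rank(B) = rank([B|b]) = 3.
The system is consistent.
Free variables = (unknowns) − (rank) = 4 − 3 = 1.

1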